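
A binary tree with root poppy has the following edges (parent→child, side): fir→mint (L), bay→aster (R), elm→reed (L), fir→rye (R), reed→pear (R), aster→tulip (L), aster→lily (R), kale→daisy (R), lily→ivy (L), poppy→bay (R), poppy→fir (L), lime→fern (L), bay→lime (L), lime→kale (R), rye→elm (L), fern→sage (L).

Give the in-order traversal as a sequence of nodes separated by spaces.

mint fir reed pear elm rye poppy sage fern lime kale daisy bay tulip aster ivy lily

In-order visits the left subtree, then the node, then the right subtree.
At poppy: go left to fir.
  At fir: go left to mint.
    mint is a leaf — visit mint.
  Visit fir.
  At fir: go right to rye.
    At rye: go left to elm.
      At elm: go left to reed.
        At reed: no left child.
        Visit reed.
        At reed: go right to pear.
          pear is a leaf — visit pear.
      Visit elm.
      At elm: no right child.
    Visit rye.
    At rye: no right child.
Visit poppy.
At poppy: go right to bay.
  At bay: go left to lime.
    At lime: go left to fern.
      At fern: go left to sage.
        sage is a leaf — visit sage.
      Visit fern.
      At fern: no right child.
    Visit lime.
    At lime: go right to kale.
      At kale: no left child.
      Visit kale.
      At kale: go right to daisy.
        daisy is a leaf — visit daisy.
  Visit bay.
  At bay: go right to aster.
    At aster: go left to tulip.
      tulip is a leaf — visit tulip.
    Visit aster.
    At aster: go right to lily.
      At lily: go left to ivy.
        ivy is a leaf — visit ivy.
      Visit lily.
      At lily: no right child.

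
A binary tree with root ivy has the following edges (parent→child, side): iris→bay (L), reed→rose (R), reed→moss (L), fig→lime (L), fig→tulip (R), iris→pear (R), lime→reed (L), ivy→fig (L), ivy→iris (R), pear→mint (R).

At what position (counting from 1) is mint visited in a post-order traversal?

8

Post-order visits the left subtree, then the right subtree, then the node.
At ivy: go left to fig.
  At fig: go left to lime.
    At lime: go left to reed.
      At reed: go left to moss.
        moss is a leaf — visit moss.
      At reed: go right to rose.
        rose is a leaf — visit rose.
      Visit reed.
    At lime: no right child.
    Visit lime.
  At fig: go right to tulip.
    tulip is a leaf — visit tulip.
  Visit fig.
At ivy: go right to iris.
  At iris: go left to bay.
    bay is a leaf — visit bay.
  At iris: go right to pear.
    At pear: no left child.
    At pear: go right to mint.
      mint is a leaf — visit mint.
    Visit pear.
  Visit iris.
Visit ivy.
Full post-order sequence: moss, rose, reed, lime, tulip, fig, bay, mint, pear, iris, ivy.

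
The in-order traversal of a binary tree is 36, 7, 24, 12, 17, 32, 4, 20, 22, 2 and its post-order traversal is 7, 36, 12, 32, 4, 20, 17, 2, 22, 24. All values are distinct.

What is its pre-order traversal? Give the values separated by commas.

24, 36, 7, 22, 17, 12, 20, 4, 32, 2

The last element of post-order is the root; it splits in-order into left and right subtrees.
Root 24: left subtree has 2 nodes {36, 7}, right has 7 {12, 17, 32, 4, 20, 22, 2}.
  Root 36: left subtree has 0 nodes { }, right has 1 {7}.
  Root 22: left subtree has 5 nodes {12, 17, 32, 4, 20}, right has 1 {2}.
    Root 17: left subtree has 1 node {12}, right has 3 {32, 4, 20}.
      Root 20: left subtree has 2 nodes {32, 4}, right has 0 { }.
        Root 4: left subtree has 1 node {32}, right has 0 { }.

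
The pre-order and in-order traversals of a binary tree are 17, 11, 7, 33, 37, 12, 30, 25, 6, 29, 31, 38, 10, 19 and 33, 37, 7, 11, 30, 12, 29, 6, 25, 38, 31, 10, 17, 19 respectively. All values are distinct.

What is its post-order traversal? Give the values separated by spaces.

The first element of pre-order is the root; it splits in-order into left and right subtrees.
Root 17: left subtree has 12 nodes {33, 37, 7, 11, 30, 12, 29, 6, 25, 38, 31, 10}, right has 1 {19}.
  Root 11: left subtree has 3 nodes {33, 37, 7}, right has 8 {30, 12, 29, 6, 25, 38, 31, 10}.
    Root 7: left subtree has 2 nodes {33, 37}, right has 0 { }.
      Root 33: left subtree has 0 nodes { }, right has 1 {37}.
    Root 12: left subtree has 1 node {30}, right has 6 {29, 6, 25, 38, 31, 10}.
      Root 25: left subtree has 2 nodes {29, 6}, right has 3 {38, 31, 10}.
        Root 6: left subtree has 1 node {29}, right has 0 { }.
        Root 31: left subtree has 1 node {38}, right has 1 {10}.

37 33 7 30 29 6 38 10 31 25 12 11 19 17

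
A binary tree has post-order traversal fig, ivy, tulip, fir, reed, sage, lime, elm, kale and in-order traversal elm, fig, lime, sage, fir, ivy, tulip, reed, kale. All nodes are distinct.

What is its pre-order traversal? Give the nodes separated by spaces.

The last element of post-order is the root; it splits in-order into left and right subtrees.
Root kale: left subtree has 8 nodes {elm, fig, lime, sage, fir, ivy, tulip, reed}, right has 0 { }.
  Root elm: left subtree has 0 nodes { }, right has 7 {fig, lime, sage, fir, ivy, tulip, reed}.
    Root lime: left subtree has 1 node {fig}, right has 5 {sage, fir, ivy, tulip, reed}.
      Root sage: left subtree has 0 nodes { }, right has 4 {fir, ivy, tulip, reed}.
        Root reed: left subtree has 3 nodes {fir, ivy, tulip}, right has 0 { }.
          Root fir: left subtree has 0 nodes { }, right has 2 {ivy, tulip}.
            Root tulip: left subtree has 1 node {ivy}, right has 0 { }.

kale elm lime fig sage reed fir tulip ivy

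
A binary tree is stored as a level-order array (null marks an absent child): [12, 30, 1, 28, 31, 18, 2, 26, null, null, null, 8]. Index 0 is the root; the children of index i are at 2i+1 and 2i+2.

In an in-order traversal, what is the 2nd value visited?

In-order visits the left subtree, then the node, then the right subtree.
At 12: go left to 30.
  At 30: go left to 28.
    At 28: go left to 26.
      26 is a leaf — visit 26.
    Visit 28.
    At 28: no right child.
  Visit 30.
  At 30: go right to 31.
    31 is a leaf — visit 31.
Visit 12.
At 12: go right to 1.
  At 1: go left to 18.
    At 18: go left to 8.
      8 is a leaf — visit 8.
    Visit 18.
    At 18: no right child.
  Visit 1.
  At 1: go right to 2.
    2 is a leaf — visit 2.
Full in-order sequence: 26, 28, 30, 31, 12, 8, 18, 1, 2.

28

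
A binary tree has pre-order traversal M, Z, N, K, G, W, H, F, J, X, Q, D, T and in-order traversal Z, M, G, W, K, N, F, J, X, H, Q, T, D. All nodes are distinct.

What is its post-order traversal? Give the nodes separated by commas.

Z, W, G, K, X, J, F, T, D, Q, H, N, M

The first element of pre-order is the root; it splits in-order into left and right subtrees.
Root M: left subtree has 1 node {Z}, right has 11 {G, W, K, N, F, J, X, H, Q, T, D}.
  Root N: left subtree has 3 nodes {G, W, K}, right has 7 {F, J, X, H, Q, T, D}.
    Root K: left subtree has 2 nodes {G, W}, right has 0 { }.
      Root G: left subtree has 0 nodes { }, right has 1 {W}.
    Root H: left subtree has 3 nodes {F, J, X}, right has 3 {Q, T, D}.
      Root F: left subtree has 0 nodes { }, right has 2 {J, X}.
        Root J: left subtree has 0 nodes { }, right has 1 {X}.
      Root Q: left subtree has 0 nodes { }, right has 2 {T, D}.
        Root D: left subtree has 1 node {T}, right has 0 { }.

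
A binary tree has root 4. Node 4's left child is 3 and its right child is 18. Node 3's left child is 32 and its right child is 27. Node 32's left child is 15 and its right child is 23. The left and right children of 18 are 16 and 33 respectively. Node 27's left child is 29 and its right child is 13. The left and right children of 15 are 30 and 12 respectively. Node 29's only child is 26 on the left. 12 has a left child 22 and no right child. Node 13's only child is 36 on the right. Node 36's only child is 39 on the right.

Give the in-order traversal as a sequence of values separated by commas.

30, 15, 22, 12, 32, 23, 3, 26, 29, 27, 13, 36, 39, 4, 16, 18, 33

In-order visits the left subtree, then the node, then the right subtree.
At 4: go left to 3.
  At 3: go left to 32.
    At 32: go left to 15.
      At 15: go left to 30.
        30 is a leaf — visit 30.
      Visit 15.
      At 15: go right to 12.
        At 12: go left to 22.
          22 is a leaf — visit 22.
        Visit 12.
        At 12: no right child.
    Visit 32.
    At 32: go right to 23.
      23 is a leaf — visit 23.
  Visit 3.
  At 3: go right to 27.
    At 27: go left to 29.
      At 29: go left to 26.
        26 is a leaf — visit 26.
      Visit 29.
      At 29: no right child.
    Visit 27.
    At 27: go right to 13.
      At 13: no left child.
      Visit 13.
      At 13: go right to 36.
        At 36: no left child.
        Visit 36.
        At 36: go right to 39.
          39 is a leaf — visit 39.
Visit 4.
At 4: go right to 18.
  At 18: go left to 16.
    16 is a leaf — visit 16.
  Visit 18.
  At 18: go right to 33.
    33 is a leaf — visit 33.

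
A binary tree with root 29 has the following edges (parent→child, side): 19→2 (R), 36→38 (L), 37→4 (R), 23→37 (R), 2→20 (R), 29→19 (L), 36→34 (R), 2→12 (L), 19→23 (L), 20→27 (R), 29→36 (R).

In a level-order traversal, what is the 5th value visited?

2

Level-order visits nodes level by level from the root, left to right within each level.
Level 0: 29
Level 1: 19, 36
Level 2: 23, 2, 38, 34
Level 3: 37, 12, 20
Level 4: 4, 27
Full level-order sequence: 29, 19, 36, 23, 2, 38, 34, 37, 12, 20, 4, 27.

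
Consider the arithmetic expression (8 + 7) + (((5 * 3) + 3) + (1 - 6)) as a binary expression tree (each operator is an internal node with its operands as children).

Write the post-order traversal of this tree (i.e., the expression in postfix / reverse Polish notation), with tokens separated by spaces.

Post-order on an expression tree gives postfix notation: for each operator, emit left operand, right operand, then the operator.

8 7 + 5 3 * 3 + 1 6 - + +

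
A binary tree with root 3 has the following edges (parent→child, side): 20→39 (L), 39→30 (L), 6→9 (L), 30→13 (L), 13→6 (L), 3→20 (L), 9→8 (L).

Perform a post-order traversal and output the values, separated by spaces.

8 9 6 13 30 39 20 3

Post-order visits the left subtree, then the right subtree, then the node.
At 3: go left to 20.
  At 20: go left to 39.
    At 39: go left to 30.
      At 30: go left to 13.
        At 13: go left to 6.
          At 6: go left to 9.
            At 9: go left to 8.
              8 is a leaf — visit 8.
            At 9: no right child.
            Visit 9.
          At 6: no right child.
          Visit 6.
        At 13: no right child.
        Visit 13.
      At 30: no right child.
      Visit 30.
    At 39: no right child.
    Visit 39.
  At 20: no right child.
  Visit 20.
At 3: no right child.
Visit 3.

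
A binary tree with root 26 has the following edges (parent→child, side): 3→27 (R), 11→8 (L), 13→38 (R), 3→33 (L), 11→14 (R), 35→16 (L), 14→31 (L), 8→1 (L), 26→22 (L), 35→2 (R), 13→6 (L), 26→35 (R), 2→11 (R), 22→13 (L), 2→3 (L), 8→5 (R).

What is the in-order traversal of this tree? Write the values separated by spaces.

6 13 38 22 26 16 35 33 3 27 2 1 8 5 11 31 14

In-order visits the left subtree, then the node, then the right subtree.
At 26: go left to 22.
  At 22: go left to 13.
    At 13: go left to 6.
      6 is a leaf — visit 6.
    Visit 13.
    At 13: go right to 38.
      38 is a leaf — visit 38.
  Visit 22.
  At 22: no right child.
Visit 26.
At 26: go right to 35.
  At 35: go left to 16.
    16 is a leaf — visit 16.
  Visit 35.
  At 35: go right to 2.
    At 2: go left to 3.
      At 3: go left to 33.
        33 is a leaf — visit 33.
      Visit 3.
      At 3: go right to 27.
        27 is a leaf — visit 27.
    Visit 2.
    At 2: go right to 11.
      At 11: go left to 8.
        At 8: go left to 1.
          1 is a leaf — visit 1.
        Visit 8.
        At 8: go right to 5.
          5 is a leaf — visit 5.
      Visit 11.
      At 11: go right to 14.
        At 14: go left to 31.
          31 is a leaf — visit 31.
        Visit 14.
        At 14: no right child.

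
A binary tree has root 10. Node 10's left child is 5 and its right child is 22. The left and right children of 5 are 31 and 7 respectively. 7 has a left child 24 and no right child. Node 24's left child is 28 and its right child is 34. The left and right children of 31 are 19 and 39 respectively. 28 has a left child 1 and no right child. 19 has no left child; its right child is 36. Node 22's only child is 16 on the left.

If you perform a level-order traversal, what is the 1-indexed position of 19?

7

Level-order visits nodes level by level from the root, left to right within each level.
Level 0: 10
Level 1: 5, 22
Level 2: 31, 7, 16
Level 3: 19, 39, 24
Level 4: 36, 28, 34
Level 5: 1
Full level-order sequence: 10, 5, 22, 31, 7, 16, 19, 39, 24, 36, 28, 34, 1.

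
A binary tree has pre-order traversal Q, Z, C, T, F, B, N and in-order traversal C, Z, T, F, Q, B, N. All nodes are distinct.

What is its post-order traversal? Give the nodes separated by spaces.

The first element of pre-order is the root; it splits in-order into left and right subtrees.
Root Q: left subtree has 4 nodes {C, Z, T, F}, right has 2 {B, N}.
  Root Z: left subtree has 1 node {C}, right has 2 {T, F}.
    Root T: left subtree has 0 nodes { }, right has 1 {F}.
  Root B: left subtree has 0 nodes { }, right has 1 {N}.

C F T Z N B Q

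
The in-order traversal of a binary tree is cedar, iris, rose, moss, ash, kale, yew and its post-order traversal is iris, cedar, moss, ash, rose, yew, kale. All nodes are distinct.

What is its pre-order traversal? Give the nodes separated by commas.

kale, rose, cedar, iris, ash, moss, yew

The last element of post-order is the root; it splits in-order into left and right subtrees.
Root kale: left subtree has 5 nodes {cedar, iris, rose, moss, ash}, right has 1 {yew}.
  Root rose: left subtree has 2 nodes {cedar, iris}, right has 2 {moss, ash}.
    Root cedar: left subtree has 0 nodes { }, right has 1 {iris}.
    Root ash: left subtree has 1 node {moss}, right has 0 { }.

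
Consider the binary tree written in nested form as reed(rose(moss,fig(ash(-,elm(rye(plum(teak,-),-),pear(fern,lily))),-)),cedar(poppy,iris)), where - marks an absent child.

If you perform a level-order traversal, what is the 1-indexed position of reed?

Level-order visits nodes level by level from the root, left to right within each level.
Level 0: reed
Level 1: rose, cedar
Level 2: moss, fig, poppy, iris
Level 3: ash
Level 4: elm
Level 5: rye, pear
Level 6: plum, fern, lily
Level 7: teak
Full level-order sequence: reed, rose, cedar, moss, fig, poppy, iris, ash, elm, rye, pear, plum, fern, lily, teak.

1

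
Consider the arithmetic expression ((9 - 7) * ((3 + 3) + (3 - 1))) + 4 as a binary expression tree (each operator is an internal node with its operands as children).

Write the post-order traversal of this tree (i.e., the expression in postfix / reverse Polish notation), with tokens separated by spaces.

Post-order on an expression tree gives postfix notation: for each operator, emit left operand, right operand, then the operator.

9 7 - 3 3 + 3 1 - + * 4 +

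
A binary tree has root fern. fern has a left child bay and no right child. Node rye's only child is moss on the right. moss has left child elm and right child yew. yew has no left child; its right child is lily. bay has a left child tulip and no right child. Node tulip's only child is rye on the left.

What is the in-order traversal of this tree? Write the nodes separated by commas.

rye, elm, moss, yew, lily, tulip, bay, fern

In-order visits the left subtree, then the node, then the right subtree.
At fern: go left to bay.
  At bay: go left to tulip.
    At tulip: go left to rye.
      At rye: no left child.
      Visit rye.
      At rye: go right to moss.
        At moss: go left to elm.
          elm is a leaf — visit elm.
        Visit moss.
        At moss: go right to yew.
          At yew: no left child.
          Visit yew.
          At yew: go right to lily.
            lily is a leaf — visit lily.
    Visit tulip.
    At tulip: no right child.
  Visit bay.
  At bay: no right child.
Visit fern.
At fern: no right child.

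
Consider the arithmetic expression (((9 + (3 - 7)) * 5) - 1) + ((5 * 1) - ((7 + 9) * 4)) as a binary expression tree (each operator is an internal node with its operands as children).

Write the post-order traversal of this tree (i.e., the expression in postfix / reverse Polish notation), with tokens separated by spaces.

Post-order on an expression tree gives postfix notation: for each operator, emit left operand, right operand, then the operator.

9 3 7 - + 5 * 1 - 5 1 * 7 9 + 4 * - +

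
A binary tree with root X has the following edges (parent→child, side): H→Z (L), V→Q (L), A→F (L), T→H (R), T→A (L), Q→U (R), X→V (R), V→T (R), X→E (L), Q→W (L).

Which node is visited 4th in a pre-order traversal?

Pre-order visits the node, then its left subtree, then its right subtree.
Visit X.
At X: go left to E.
  E is a leaf — visit E.
At X: go right to V.
  Visit V.
  At V: go left to Q.
    Visit Q.
    At Q: go left to W.
      W is a leaf — visit W.
    At Q: go right to U.
      U is a leaf — visit U.
  At V: go right to T.
    Visit T.
    At T: go left to A.
      Visit A.
      At A: go left to F.
        F is a leaf — visit F.
      At A: no right child.
    At T: go right to H.
      Visit H.
      At H: go left to Z.
        Z is a leaf — visit Z.
      At H: no right child.
Full pre-order sequence: X, E, V, Q, W, U, T, A, F, H, Z.

Q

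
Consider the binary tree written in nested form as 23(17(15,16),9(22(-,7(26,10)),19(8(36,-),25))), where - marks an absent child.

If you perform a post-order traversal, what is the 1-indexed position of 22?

7

Post-order visits the left subtree, then the right subtree, then the node.
At 23: go left to 17.
  At 17: go left to 15.
    15 is a leaf — visit 15.
  At 17: go right to 16.
    16 is a leaf — visit 16.
  Visit 17.
At 23: go right to 9.
  At 9: go left to 22.
    At 22: no left child.
    At 22: go right to 7.
      At 7: go left to 26.
        26 is a leaf — visit 26.
      At 7: go right to 10.
        10 is a leaf — visit 10.
      Visit 7.
    Visit 22.
  At 9: go right to 19.
    At 19: go left to 8.
      At 8: go left to 36.
        36 is a leaf — visit 36.
      At 8: no right child.
      Visit 8.
    At 19: go right to 25.
      25 is a leaf — visit 25.
    Visit 19.
  Visit 9.
Visit 23.
Full post-order sequence: 15, 16, 17, 26, 10, 7, 22, 36, 8, 25, 19, 9, 23.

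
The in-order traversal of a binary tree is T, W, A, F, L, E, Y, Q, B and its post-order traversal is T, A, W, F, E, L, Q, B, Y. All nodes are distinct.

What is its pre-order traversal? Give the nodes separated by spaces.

Y L F W T A E B Q

The last element of post-order is the root; it splits in-order into left and right subtrees.
Root Y: left subtree has 6 nodes {T, W, A, F, L, E}, right has 2 {Q, B}.
  Root L: left subtree has 4 nodes {T, W, A, F}, right has 1 {E}.
    Root F: left subtree has 3 nodes {T, W, A}, right has 0 { }.
      Root W: left subtree has 1 node {T}, right has 1 {A}.
  Root B: left subtree has 1 node {Q}, right has 0 { }.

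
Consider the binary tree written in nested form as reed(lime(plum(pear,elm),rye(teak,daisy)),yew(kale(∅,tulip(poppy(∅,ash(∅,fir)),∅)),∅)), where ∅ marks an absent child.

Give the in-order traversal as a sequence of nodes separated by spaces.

In-order visits the left subtree, then the node, then the right subtree.
At reed: go left to lime.
  At lime: go left to plum.
    At plum: go left to pear.
      pear is a leaf — visit pear.
    Visit plum.
    At plum: go right to elm.
      elm is a leaf — visit elm.
  Visit lime.
  At lime: go right to rye.
    At rye: go left to teak.
      teak is a leaf — visit teak.
    Visit rye.
    At rye: go right to daisy.
      daisy is a leaf — visit daisy.
Visit reed.
At reed: go right to yew.
  At yew: go left to kale.
    At kale: no left child.
    Visit kale.
    At kale: go right to tulip.
      At tulip: go left to poppy.
        At poppy: no left child.
        Visit poppy.
        At poppy: go right to ash.
          At ash: no left child.
          Visit ash.
          At ash: go right to fir.
            fir is a leaf — visit fir.
      Visit tulip.
      At tulip: no right child.
  Visit yew.
  At yew: no right child.

pear plum elm lime teak rye daisy reed kale poppy ash fir tulip yew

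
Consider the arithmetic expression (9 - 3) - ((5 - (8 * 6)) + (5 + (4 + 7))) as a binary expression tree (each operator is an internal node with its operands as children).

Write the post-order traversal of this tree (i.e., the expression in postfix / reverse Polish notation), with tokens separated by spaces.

9 3 - 5 8 6 * - 5 4 7 + + + -

Post-order on an expression tree gives postfix notation: for each operator, emit left operand, right operand, then the operator.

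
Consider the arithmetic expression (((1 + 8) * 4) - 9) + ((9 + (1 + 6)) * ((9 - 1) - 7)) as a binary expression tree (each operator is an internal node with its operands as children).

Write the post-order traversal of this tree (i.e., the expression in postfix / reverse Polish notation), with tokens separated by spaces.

1 8 + 4 * 9 - 9 1 6 + + 9 1 - 7 - * +

Post-order on an expression tree gives postfix notation: for each operator, emit left operand, right operand, then the operator.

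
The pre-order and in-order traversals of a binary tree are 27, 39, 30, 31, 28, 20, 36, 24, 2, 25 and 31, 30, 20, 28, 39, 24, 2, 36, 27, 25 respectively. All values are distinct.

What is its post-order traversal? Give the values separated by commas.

The first element of pre-order is the root; it splits in-order into left and right subtrees.
Root 27: left subtree has 8 nodes {31, 30, 20, 28, 39, 24, 2, 36}, right has 1 {25}.
  Root 39: left subtree has 4 nodes {31, 30, 20, 28}, right has 3 {24, 2, 36}.
    Root 30: left subtree has 1 node {31}, right has 2 {20, 28}.
      Root 28: left subtree has 1 node {20}, right has 0 { }.
    Root 36: left subtree has 2 nodes {24, 2}, right has 0 { }.
      Root 24: left subtree has 0 nodes { }, right has 1 {2}.

31, 20, 28, 30, 2, 24, 36, 39, 25, 27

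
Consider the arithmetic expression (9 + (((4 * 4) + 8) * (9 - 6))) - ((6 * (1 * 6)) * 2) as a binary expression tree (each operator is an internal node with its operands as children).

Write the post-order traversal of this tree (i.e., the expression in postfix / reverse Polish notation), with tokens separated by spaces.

Post-order on an expression tree gives postfix notation: for each operator, emit left operand, right operand, then the operator.

9 4 4 * 8 + 9 6 - * + 6 1 6 * * 2 * -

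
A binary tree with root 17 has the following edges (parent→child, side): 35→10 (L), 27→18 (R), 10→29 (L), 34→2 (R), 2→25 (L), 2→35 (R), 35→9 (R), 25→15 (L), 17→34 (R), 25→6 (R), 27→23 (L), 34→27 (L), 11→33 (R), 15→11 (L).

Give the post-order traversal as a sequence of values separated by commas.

23, 18, 27, 33, 11, 15, 6, 25, 29, 10, 9, 35, 2, 34, 17

Post-order visits the left subtree, then the right subtree, then the node.
At 17: no left child.
At 17: go right to 34.
  At 34: go left to 27.
    At 27: go left to 23.
      23 is a leaf — visit 23.
    At 27: go right to 18.
      18 is a leaf — visit 18.
    Visit 27.
  At 34: go right to 2.
    At 2: go left to 25.
      At 25: go left to 15.
        At 15: go left to 11.
          At 11: no left child.
          At 11: go right to 33.
            33 is a leaf — visit 33.
          Visit 11.
        At 15: no right child.
        Visit 15.
      At 25: go right to 6.
        6 is a leaf — visit 6.
      Visit 25.
    At 2: go right to 35.
      At 35: go left to 10.
        At 10: go left to 29.
          29 is a leaf — visit 29.
        At 10: no right child.
        Visit 10.
      At 35: go right to 9.
        9 is a leaf — visit 9.
      Visit 35.
    Visit 2.
  Visit 34.
Visit 17.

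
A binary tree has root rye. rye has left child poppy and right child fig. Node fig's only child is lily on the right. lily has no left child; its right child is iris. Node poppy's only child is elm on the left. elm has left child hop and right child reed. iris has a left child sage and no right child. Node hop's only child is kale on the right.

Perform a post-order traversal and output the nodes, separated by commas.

kale, hop, reed, elm, poppy, sage, iris, lily, fig, rye

Post-order visits the left subtree, then the right subtree, then the node.
At rye: go left to poppy.
  At poppy: go left to elm.
    At elm: go left to hop.
      At hop: no left child.
      At hop: go right to kale.
        kale is a leaf — visit kale.
      Visit hop.
    At elm: go right to reed.
      reed is a leaf — visit reed.
    Visit elm.
  At poppy: no right child.
  Visit poppy.
At rye: go right to fig.
  At fig: no left child.
  At fig: go right to lily.
    At lily: no left child.
    At lily: go right to iris.
      At iris: go left to sage.
        sage is a leaf — visit sage.
      At iris: no right child.
      Visit iris.
    Visit lily.
  Visit fig.
Visit rye.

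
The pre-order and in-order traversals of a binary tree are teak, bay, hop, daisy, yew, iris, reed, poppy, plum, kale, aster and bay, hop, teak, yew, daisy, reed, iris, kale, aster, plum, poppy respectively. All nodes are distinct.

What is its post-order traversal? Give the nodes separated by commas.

The first element of pre-order is the root; it splits in-order into left and right subtrees.
Root teak: left subtree has 2 nodes {bay, hop}, right has 8 {yew, daisy, reed, iris, kale, aster, plum, poppy}.
  Root bay: left subtree has 0 nodes { }, right has 1 {hop}.
  Root daisy: left subtree has 1 node {yew}, right has 6 {reed, iris, kale, aster, plum, poppy}.
    Root iris: left subtree has 1 node {reed}, right has 4 {kale, aster, plum, poppy}.
      Root poppy: left subtree has 3 nodes {kale, aster, plum}, right has 0 { }.
        Root plum: left subtree has 2 nodes {kale, aster}, right has 0 { }.
          Root kale: left subtree has 0 nodes { }, right has 1 {aster}.

hop, bay, yew, reed, aster, kale, plum, poppy, iris, daisy, teak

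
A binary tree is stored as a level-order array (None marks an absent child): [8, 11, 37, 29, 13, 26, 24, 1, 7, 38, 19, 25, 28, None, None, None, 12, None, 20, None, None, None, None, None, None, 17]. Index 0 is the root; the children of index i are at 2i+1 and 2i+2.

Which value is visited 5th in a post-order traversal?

29

Post-order visits the left subtree, then the right subtree, then the node.
At 8: go left to 11.
  At 11: go left to 29.
    At 29: go left to 1.
      At 1: no left child.
      At 1: go right to 12.
        12 is a leaf — visit 12.
      Visit 1.
    At 29: go right to 7.
      At 7: no left child.
      At 7: go right to 20.
        20 is a leaf — visit 20.
      Visit 7.
    Visit 29.
  At 11: go right to 13.
    At 13: go left to 38.
      38 is a leaf — visit 38.
    At 13: go right to 19.
      19 is a leaf — visit 19.
    Visit 13.
  Visit 11.
At 8: go right to 37.
  At 37: go left to 26.
    At 26: go left to 25.
      25 is a leaf — visit 25.
    At 26: go right to 28.
      At 28: go left to 17.
        17 is a leaf — visit 17.
      At 28: no right child.
      Visit 28.
    Visit 26.
  At 37: go right to 24.
    24 is a leaf — visit 24.
  Visit 37.
Visit 8.
Full post-order sequence: 12, 1, 20, 7, 29, 38, 19, 13, 11, 25, 17, 28, 26, 24, 37, 8.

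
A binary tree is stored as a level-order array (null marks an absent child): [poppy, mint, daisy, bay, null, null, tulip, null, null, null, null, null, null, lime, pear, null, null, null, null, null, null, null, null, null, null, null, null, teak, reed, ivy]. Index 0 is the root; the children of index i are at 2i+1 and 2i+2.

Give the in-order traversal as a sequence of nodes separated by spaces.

bay mint poppy daisy teak lime reed tulip ivy pear

In-order visits the left subtree, then the node, then the right subtree.
At poppy: go left to mint.
  At mint: go left to bay.
    bay is a leaf — visit bay.
  Visit mint.
  At mint: no right child.
Visit poppy.
At poppy: go right to daisy.
  At daisy: no left child.
  Visit daisy.
  At daisy: go right to tulip.
    At tulip: go left to lime.
      At lime: go left to teak.
        teak is a leaf — visit teak.
      Visit lime.
      At lime: go right to reed.
        reed is a leaf — visit reed.
    Visit tulip.
    At tulip: go right to pear.
      At pear: go left to ivy.
        ivy is a leaf — visit ivy.
      Visit pear.
      At pear: no right child.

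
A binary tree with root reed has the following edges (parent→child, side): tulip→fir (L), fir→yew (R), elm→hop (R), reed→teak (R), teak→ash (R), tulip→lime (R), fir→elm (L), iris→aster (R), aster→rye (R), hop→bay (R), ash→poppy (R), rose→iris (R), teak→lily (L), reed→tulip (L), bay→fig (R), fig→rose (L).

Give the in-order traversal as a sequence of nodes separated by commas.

In-order visits the left subtree, then the node, then the right subtree.
At reed: go left to tulip.
  At tulip: go left to fir.
    At fir: go left to elm.
      At elm: no left child.
      Visit elm.
      At elm: go right to hop.
        At hop: no left child.
        Visit hop.
        At hop: go right to bay.
          At bay: no left child.
          Visit bay.
          At bay: go right to fig.
            At fig: go left to rose.
              At rose: no left child.
              Visit rose.
              At rose: go right to iris.
                At iris: no left child.
                Visit iris.
                At iris: go right to aster.
                  At aster: no left child.
                  Visit aster.
                  At aster: go right to rye.
                    rye is a leaf — visit rye.
            Visit fig.
            At fig: no right child.
    Visit fir.
    At fir: go right to yew.
      yew is a leaf — visit yew.
  Visit tulip.
  At tulip: go right to lime.
    lime is a leaf — visit lime.
Visit reed.
At reed: go right to teak.
  At teak: go left to lily.
    lily is a leaf — visit lily.
  Visit teak.
  At teak: go right to ash.
    At ash: no left child.
    Visit ash.
    At ash: go right to poppy.
      poppy is a leaf — visit poppy.

elm, hop, bay, rose, iris, aster, rye, fig, fir, yew, tulip, lime, reed, lily, teak, ash, poppy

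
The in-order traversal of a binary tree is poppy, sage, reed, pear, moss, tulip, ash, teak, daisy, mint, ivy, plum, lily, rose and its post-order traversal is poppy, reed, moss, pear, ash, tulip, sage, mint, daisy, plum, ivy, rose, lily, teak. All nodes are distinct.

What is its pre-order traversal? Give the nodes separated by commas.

The last element of post-order is the root; it splits in-order into left and right subtrees.
Root teak: left subtree has 7 nodes {poppy, sage, reed, pear, moss, tulip, ash}, right has 6 {daisy, mint, ivy, plum, lily, rose}.
  Root sage: left subtree has 1 node {poppy}, right has 5 {reed, pear, moss, tulip, ash}.
    Root tulip: left subtree has 3 nodes {reed, pear, moss}, right has 1 {ash}.
      Root pear: left subtree has 1 node {reed}, right has 1 {moss}.
  Root lily: left subtree has 4 nodes {daisy, mint, ivy, plum}, right has 1 {rose}.
    Root ivy: left subtree has 2 nodes {daisy, mint}, right has 1 {plum}.
      Root daisy: left subtree has 0 nodes { }, right has 1 {mint}.

teak, sage, poppy, tulip, pear, reed, moss, ash, lily, ivy, daisy, mint, plum, rose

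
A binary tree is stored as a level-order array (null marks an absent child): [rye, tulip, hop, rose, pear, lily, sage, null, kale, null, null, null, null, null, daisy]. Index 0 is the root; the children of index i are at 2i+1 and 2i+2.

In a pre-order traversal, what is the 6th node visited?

Pre-order visits the node, then its left subtree, then its right subtree.
Visit rye.
At rye: go left to tulip.
  Visit tulip.
  At tulip: go left to rose.
    Visit rose.
    At rose: no left child.
    At rose: go right to kale.
      kale is a leaf — visit kale.
  At tulip: go right to pear.
    pear is a leaf — visit pear.
At rye: go right to hop.
  Visit hop.
  At hop: go left to lily.
    lily is a leaf — visit lily.
  At hop: go right to sage.
    Visit sage.
    At sage: no left child.
    At sage: go right to daisy.
      daisy is a leaf — visit daisy.
Full pre-order sequence: rye, tulip, rose, kale, pear, hop, lily, sage, daisy.

hop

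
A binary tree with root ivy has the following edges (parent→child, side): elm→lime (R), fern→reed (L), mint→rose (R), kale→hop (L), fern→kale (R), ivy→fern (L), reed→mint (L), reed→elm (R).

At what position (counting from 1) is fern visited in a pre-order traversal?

2

Pre-order visits the node, then its left subtree, then its right subtree.
Visit ivy.
At ivy: go left to fern.
  Visit fern.
  At fern: go left to reed.
    Visit reed.
    At reed: go left to mint.
      Visit mint.
      At mint: no left child.
      At mint: go right to rose.
        rose is a leaf — visit rose.
    At reed: go right to elm.
      Visit elm.
      At elm: no left child.
      At elm: go right to lime.
        lime is a leaf — visit lime.
  At fern: go right to kale.
    Visit kale.
    At kale: go left to hop.
      hop is a leaf — visit hop.
    At kale: no right child.
At ivy: no right child.
Full pre-order sequence: ivy, fern, reed, mint, rose, elm, lime, kale, hop.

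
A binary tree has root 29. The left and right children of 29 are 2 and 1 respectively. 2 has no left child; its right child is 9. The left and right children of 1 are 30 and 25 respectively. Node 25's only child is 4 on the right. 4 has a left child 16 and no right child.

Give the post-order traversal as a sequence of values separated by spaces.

9 2 30 16 4 25 1 29

Post-order visits the left subtree, then the right subtree, then the node.
At 29: go left to 2.
  At 2: no left child.
  At 2: go right to 9.
    9 is a leaf — visit 9.
  Visit 2.
At 29: go right to 1.
  At 1: go left to 30.
    30 is a leaf — visit 30.
  At 1: go right to 25.
    At 25: no left child.
    At 25: go right to 4.
      At 4: go left to 16.
        16 is a leaf — visit 16.
      At 4: no right child.
      Visit 4.
    Visit 25.
  Visit 1.
Visit 29.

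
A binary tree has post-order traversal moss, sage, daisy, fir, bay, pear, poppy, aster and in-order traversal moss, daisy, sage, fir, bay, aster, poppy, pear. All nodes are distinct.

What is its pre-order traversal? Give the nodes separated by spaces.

aster bay fir daisy moss sage poppy pear

The last element of post-order is the root; it splits in-order into left and right subtrees.
Root aster: left subtree has 5 nodes {moss, daisy, sage, fir, bay}, right has 2 {poppy, pear}.
  Root bay: left subtree has 4 nodes {moss, daisy, sage, fir}, right has 0 { }.
    Root fir: left subtree has 3 nodes {moss, daisy, sage}, right has 0 { }.
      Root daisy: left subtree has 1 node {moss}, right has 1 {sage}.
  Root poppy: left subtree has 0 nodes { }, right has 1 {pear}.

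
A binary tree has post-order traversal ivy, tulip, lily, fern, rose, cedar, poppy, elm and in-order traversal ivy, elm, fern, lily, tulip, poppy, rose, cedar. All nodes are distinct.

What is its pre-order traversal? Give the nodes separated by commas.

elm, ivy, poppy, fern, lily, tulip, cedar, rose

The last element of post-order is the root; it splits in-order into left and right subtrees.
Root elm: left subtree has 1 node {ivy}, right has 6 {fern, lily, tulip, poppy, rose, cedar}.
  Root poppy: left subtree has 3 nodes {fern, lily, tulip}, right has 2 {rose, cedar}.
    Root fern: left subtree has 0 nodes { }, right has 2 {lily, tulip}.
      Root lily: left subtree has 0 nodes { }, right has 1 {tulip}.
    Root cedar: left subtree has 1 node {rose}, right has 0 { }.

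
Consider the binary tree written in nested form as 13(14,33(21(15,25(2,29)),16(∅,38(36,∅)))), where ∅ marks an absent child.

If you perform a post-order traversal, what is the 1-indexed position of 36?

7

Post-order visits the left subtree, then the right subtree, then the node.
At 13: go left to 14.
  14 is a leaf — visit 14.
At 13: go right to 33.
  At 33: go left to 21.
    At 21: go left to 15.
      15 is a leaf — visit 15.
    At 21: go right to 25.
      At 25: go left to 2.
        2 is a leaf — visit 2.
      At 25: go right to 29.
        29 is a leaf — visit 29.
      Visit 25.
    Visit 21.
  At 33: go right to 16.
    At 16: no left child.
    At 16: go right to 38.
      At 38: go left to 36.
        36 is a leaf — visit 36.
      At 38: no right child.
      Visit 38.
    Visit 16.
  Visit 33.
Visit 13.
Full post-order sequence: 14, 15, 2, 29, 25, 21, 36, 38, 16, 33, 13.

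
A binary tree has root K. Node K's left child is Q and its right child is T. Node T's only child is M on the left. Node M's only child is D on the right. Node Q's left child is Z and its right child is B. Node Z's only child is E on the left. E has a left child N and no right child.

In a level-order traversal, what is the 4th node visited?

Level-order visits nodes level by level from the root, left to right within each level.
Level 0: K
Level 1: Q, T
Level 2: Z, B, M
Level 3: E, D
Level 4: N
Full level-order sequence: K, Q, T, Z, B, M, E, D, N.

Z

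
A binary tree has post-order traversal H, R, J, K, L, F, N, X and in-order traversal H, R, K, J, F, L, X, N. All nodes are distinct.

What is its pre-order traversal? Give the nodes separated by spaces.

X F K R H J L N

The last element of post-order is the root; it splits in-order into left and right subtrees.
Root X: left subtree has 6 nodes {H, R, K, J, F, L}, right has 1 {N}.
  Root F: left subtree has 4 nodes {H, R, K, J}, right has 1 {L}.
    Root K: left subtree has 2 nodes {H, R}, right has 1 {J}.
      Root R: left subtree has 1 node {H}, right has 0 { }.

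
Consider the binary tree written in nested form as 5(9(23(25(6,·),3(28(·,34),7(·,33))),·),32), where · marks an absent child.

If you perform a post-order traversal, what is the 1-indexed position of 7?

6

Post-order visits the left subtree, then the right subtree, then the node.
At 5: go left to 9.
  At 9: go left to 23.
    At 23: go left to 25.
      At 25: go left to 6.
        6 is a leaf — visit 6.
      At 25: no right child.
      Visit 25.
    At 23: go right to 3.
      At 3: go left to 28.
        At 28: no left child.
        At 28: go right to 34.
          34 is a leaf — visit 34.
        Visit 28.
      At 3: go right to 7.
        At 7: no left child.
        At 7: go right to 33.
          33 is a leaf — visit 33.
        Visit 7.
      Visit 3.
    Visit 23.
  At 9: no right child.
  Visit 9.
At 5: go right to 32.
  32 is a leaf — visit 32.
Visit 5.
Full post-order sequence: 6, 25, 34, 28, 33, 7, 3, 23, 9, 32, 5.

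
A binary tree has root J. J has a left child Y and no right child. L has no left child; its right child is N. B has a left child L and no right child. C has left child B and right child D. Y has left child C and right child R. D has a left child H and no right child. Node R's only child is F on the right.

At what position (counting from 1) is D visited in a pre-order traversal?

7

Pre-order visits the node, then its left subtree, then its right subtree.
Visit J.
At J: go left to Y.
  Visit Y.
  At Y: go left to C.
    Visit C.
    At C: go left to B.
      Visit B.
      At B: go left to L.
        Visit L.
        At L: no left child.
        At L: go right to N.
          N is a leaf — visit N.
      At B: no right child.
    At C: go right to D.
      Visit D.
      At D: go left to H.
        H is a leaf — visit H.
      At D: no right child.
  At Y: go right to R.
    Visit R.
    At R: no left child.
    At R: go right to F.
      F is a leaf — visit F.
At J: no right child.
Full pre-order sequence: J, Y, C, B, L, N, D, H, R, F.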